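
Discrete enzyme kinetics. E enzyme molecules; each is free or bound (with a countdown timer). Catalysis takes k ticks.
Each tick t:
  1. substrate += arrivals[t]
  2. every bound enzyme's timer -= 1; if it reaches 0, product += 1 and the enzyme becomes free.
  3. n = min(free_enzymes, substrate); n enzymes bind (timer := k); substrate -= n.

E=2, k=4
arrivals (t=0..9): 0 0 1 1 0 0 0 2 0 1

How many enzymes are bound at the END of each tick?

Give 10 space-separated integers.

t=0: arr=0 -> substrate=0 bound=0 product=0
t=1: arr=0 -> substrate=0 bound=0 product=0
t=2: arr=1 -> substrate=0 bound=1 product=0
t=3: arr=1 -> substrate=0 bound=2 product=0
t=4: arr=0 -> substrate=0 bound=2 product=0
t=5: arr=0 -> substrate=0 bound=2 product=0
t=6: arr=0 -> substrate=0 bound=1 product=1
t=7: arr=2 -> substrate=0 bound=2 product=2
t=8: arr=0 -> substrate=0 bound=2 product=2
t=9: arr=1 -> substrate=1 bound=2 product=2

Answer: 0 0 1 2 2 2 1 2 2 2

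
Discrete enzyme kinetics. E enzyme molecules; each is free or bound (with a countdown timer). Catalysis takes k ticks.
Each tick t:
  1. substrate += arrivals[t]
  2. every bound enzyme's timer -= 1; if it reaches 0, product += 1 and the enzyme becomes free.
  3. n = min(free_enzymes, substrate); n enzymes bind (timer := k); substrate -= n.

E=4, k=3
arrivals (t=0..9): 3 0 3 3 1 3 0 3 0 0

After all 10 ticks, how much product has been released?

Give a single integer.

Answer: 11

Derivation:
t=0: arr=3 -> substrate=0 bound=3 product=0
t=1: arr=0 -> substrate=0 bound=3 product=0
t=2: arr=3 -> substrate=2 bound=4 product=0
t=3: arr=3 -> substrate=2 bound=4 product=3
t=4: arr=1 -> substrate=3 bound=4 product=3
t=5: arr=3 -> substrate=5 bound=4 product=4
t=6: arr=0 -> substrate=2 bound=4 product=7
t=7: arr=3 -> substrate=5 bound=4 product=7
t=8: arr=0 -> substrate=4 bound=4 product=8
t=9: arr=0 -> substrate=1 bound=4 product=11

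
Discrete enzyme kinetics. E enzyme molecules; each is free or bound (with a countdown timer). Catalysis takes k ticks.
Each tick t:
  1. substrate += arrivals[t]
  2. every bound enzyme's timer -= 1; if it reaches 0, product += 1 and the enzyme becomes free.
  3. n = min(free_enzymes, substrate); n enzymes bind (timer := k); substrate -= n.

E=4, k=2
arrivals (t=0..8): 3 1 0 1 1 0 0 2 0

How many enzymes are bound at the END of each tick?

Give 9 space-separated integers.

t=0: arr=3 -> substrate=0 bound=3 product=0
t=1: arr=1 -> substrate=0 bound=4 product=0
t=2: arr=0 -> substrate=0 bound=1 product=3
t=3: arr=1 -> substrate=0 bound=1 product=4
t=4: arr=1 -> substrate=0 bound=2 product=4
t=5: arr=0 -> substrate=0 bound=1 product=5
t=6: arr=0 -> substrate=0 bound=0 product=6
t=7: arr=2 -> substrate=0 bound=2 product=6
t=8: arr=0 -> substrate=0 bound=2 product=6

Answer: 3 4 1 1 2 1 0 2 2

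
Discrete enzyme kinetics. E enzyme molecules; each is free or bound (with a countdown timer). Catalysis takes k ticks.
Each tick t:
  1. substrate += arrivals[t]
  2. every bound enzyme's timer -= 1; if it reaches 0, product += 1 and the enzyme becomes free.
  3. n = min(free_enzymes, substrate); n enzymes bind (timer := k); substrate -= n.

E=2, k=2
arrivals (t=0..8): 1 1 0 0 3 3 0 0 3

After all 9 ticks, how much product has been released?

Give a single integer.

t=0: arr=1 -> substrate=0 bound=1 product=0
t=1: arr=1 -> substrate=0 bound=2 product=0
t=2: arr=0 -> substrate=0 bound=1 product=1
t=3: arr=0 -> substrate=0 bound=0 product=2
t=4: arr=3 -> substrate=1 bound=2 product=2
t=5: arr=3 -> substrate=4 bound=2 product=2
t=6: arr=0 -> substrate=2 bound=2 product=4
t=7: arr=0 -> substrate=2 bound=2 product=4
t=8: arr=3 -> substrate=3 bound=2 product=6

Answer: 6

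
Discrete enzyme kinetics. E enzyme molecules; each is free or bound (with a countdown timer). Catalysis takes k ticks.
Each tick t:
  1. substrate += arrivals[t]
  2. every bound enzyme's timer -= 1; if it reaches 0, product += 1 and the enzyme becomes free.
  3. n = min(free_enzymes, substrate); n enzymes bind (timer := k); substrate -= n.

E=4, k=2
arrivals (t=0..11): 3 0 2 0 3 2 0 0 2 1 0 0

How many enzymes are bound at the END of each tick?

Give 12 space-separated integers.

Answer: 3 3 2 2 3 4 2 1 2 3 1 0

Derivation:
t=0: arr=3 -> substrate=0 bound=3 product=0
t=1: arr=0 -> substrate=0 bound=3 product=0
t=2: arr=2 -> substrate=0 bound=2 product=3
t=3: arr=0 -> substrate=0 bound=2 product=3
t=4: arr=3 -> substrate=0 bound=3 product=5
t=5: arr=2 -> substrate=1 bound=4 product=5
t=6: arr=0 -> substrate=0 bound=2 product=8
t=7: arr=0 -> substrate=0 bound=1 product=9
t=8: arr=2 -> substrate=0 bound=2 product=10
t=9: arr=1 -> substrate=0 bound=3 product=10
t=10: arr=0 -> substrate=0 bound=1 product=12
t=11: arr=0 -> substrate=0 bound=0 product=13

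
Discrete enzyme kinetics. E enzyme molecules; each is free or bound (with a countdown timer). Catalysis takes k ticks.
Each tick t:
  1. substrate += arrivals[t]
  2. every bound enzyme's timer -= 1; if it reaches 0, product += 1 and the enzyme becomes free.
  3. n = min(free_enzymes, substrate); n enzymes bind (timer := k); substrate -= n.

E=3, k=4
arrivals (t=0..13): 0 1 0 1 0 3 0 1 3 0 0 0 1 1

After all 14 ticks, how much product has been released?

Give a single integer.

t=0: arr=0 -> substrate=0 bound=0 product=0
t=1: arr=1 -> substrate=0 bound=1 product=0
t=2: arr=0 -> substrate=0 bound=1 product=0
t=3: arr=1 -> substrate=0 bound=2 product=0
t=4: arr=0 -> substrate=0 bound=2 product=0
t=5: arr=3 -> substrate=1 bound=3 product=1
t=6: arr=0 -> substrate=1 bound=3 product=1
t=7: arr=1 -> substrate=1 bound=3 product=2
t=8: arr=3 -> substrate=4 bound=3 product=2
t=9: arr=0 -> substrate=2 bound=3 product=4
t=10: arr=0 -> substrate=2 bound=3 product=4
t=11: arr=0 -> substrate=1 bound=3 product=5
t=12: arr=1 -> substrate=2 bound=3 product=5
t=13: arr=1 -> substrate=1 bound=3 product=7

Answer: 7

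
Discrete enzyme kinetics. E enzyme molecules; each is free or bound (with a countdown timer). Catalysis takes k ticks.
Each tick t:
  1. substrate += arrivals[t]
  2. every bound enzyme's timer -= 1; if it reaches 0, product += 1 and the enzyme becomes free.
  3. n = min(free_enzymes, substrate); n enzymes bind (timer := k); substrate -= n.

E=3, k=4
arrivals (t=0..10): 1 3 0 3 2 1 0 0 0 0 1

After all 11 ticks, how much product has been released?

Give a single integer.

t=0: arr=1 -> substrate=0 bound=1 product=0
t=1: arr=3 -> substrate=1 bound=3 product=0
t=2: arr=0 -> substrate=1 bound=3 product=0
t=3: arr=3 -> substrate=4 bound=3 product=0
t=4: arr=2 -> substrate=5 bound=3 product=1
t=5: arr=1 -> substrate=4 bound=3 product=3
t=6: arr=0 -> substrate=4 bound=3 product=3
t=7: arr=0 -> substrate=4 bound=3 product=3
t=8: arr=0 -> substrate=3 bound=3 product=4
t=9: arr=0 -> substrate=1 bound=3 product=6
t=10: arr=1 -> substrate=2 bound=3 product=6

Answer: 6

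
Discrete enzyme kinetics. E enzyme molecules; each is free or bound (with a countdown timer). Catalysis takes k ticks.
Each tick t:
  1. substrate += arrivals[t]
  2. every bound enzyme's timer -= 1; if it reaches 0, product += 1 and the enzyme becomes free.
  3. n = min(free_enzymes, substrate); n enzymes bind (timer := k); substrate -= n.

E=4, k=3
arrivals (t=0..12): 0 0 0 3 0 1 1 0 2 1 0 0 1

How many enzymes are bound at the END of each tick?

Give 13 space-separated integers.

Answer: 0 0 0 3 3 4 2 2 3 3 3 1 1

Derivation:
t=0: arr=0 -> substrate=0 bound=0 product=0
t=1: arr=0 -> substrate=0 bound=0 product=0
t=2: arr=0 -> substrate=0 bound=0 product=0
t=3: arr=3 -> substrate=0 bound=3 product=0
t=4: arr=0 -> substrate=0 bound=3 product=0
t=5: arr=1 -> substrate=0 bound=4 product=0
t=6: arr=1 -> substrate=0 bound=2 product=3
t=7: arr=0 -> substrate=0 bound=2 product=3
t=8: arr=2 -> substrate=0 bound=3 product=4
t=9: arr=1 -> substrate=0 bound=3 product=5
t=10: arr=0 -> substrate=0 bound=3 product=5
t=11: arr=0 -> substrate=0 bound=1 product=7
t=12: arr=1 -> substrate=0 bound=1 product=8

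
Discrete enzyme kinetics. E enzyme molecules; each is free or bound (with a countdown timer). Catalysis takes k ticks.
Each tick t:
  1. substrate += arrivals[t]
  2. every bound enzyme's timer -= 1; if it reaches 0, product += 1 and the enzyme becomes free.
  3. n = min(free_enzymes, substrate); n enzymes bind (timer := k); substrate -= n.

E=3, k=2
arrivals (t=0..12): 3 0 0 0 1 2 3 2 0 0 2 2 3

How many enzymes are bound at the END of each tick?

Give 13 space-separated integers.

Answer: 3 3 0 0 1 3 3 3 3 2 3 3 3

Derivation:
t=0: arr=3 -> substrate=0 bound=3 product=0
t=1: arr=0 -> substrate=0 bound=3 product=0
t=2: arr=0 -> substrate=0 bound=0 product=3
t=3: arr=0 -> substrate=0 bound=0 product=3
t=4: arr=1 -> substrate=0 bound=1 product=3
t=5: arr=2 -> substrate=0 bound=3 product=3
t=6: arr=3 -> substrate=2 bound=3 product=4
t=7: arr=2 -> substrate=2 bound=3 product=6
t=8: arr=0 -> substrate=1 bound=3 product=7
t=9: arr=0 -> substrate=0 bound=2 product=9
t=10: arr=2 -> substrate=0 bound=3 product=10
t=11: arr=2 -> substrate=1 bound=3 product=11
t=12: arr=3 -> substrate=2 bound=3 product=13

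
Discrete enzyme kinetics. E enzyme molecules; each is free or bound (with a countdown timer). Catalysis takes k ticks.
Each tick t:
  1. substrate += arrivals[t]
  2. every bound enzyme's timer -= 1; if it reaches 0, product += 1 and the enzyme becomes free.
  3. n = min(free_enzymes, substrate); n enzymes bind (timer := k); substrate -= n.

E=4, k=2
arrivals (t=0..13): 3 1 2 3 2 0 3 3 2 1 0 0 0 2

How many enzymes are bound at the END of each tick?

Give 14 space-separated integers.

Answer: 3 4 3 4 4 3 4 4 4 4 2 1 0 2

Derivation:
t=0: arr=3 -> substrate=0 bound=3 product=0
t=1: arr=1 -> substrate=0 bound=4 product=0
t=2: arr=2 -> substrate=0 bound=3 product=3
t=3: arr=3 -> substrate=1 bound=4 product=4
t=4: arr=2 -> substrate=1 bound=4 product=6
t=5: arr=0 -> substrate=0 bound=3 product=8
t=6: arr=3 -> substrate=0 bound=4 product=10
t=7: arr=3 -> substrate=2 bound=4 product=11
t=8: arr=2 -> substrate=1 bound=4 product=14
t=9: arr=1 -> substrate=1 bound=4 product=15
t=10: arr=0 -> substrate=0 bound=2 product=18
t=11: arr=0 -> substrate=0 bound=1 product=19
t=12: arr=0 -> substrate=0 bound=0 product=20
t=13: arr=2 -> substrate=0 bound=2 product=20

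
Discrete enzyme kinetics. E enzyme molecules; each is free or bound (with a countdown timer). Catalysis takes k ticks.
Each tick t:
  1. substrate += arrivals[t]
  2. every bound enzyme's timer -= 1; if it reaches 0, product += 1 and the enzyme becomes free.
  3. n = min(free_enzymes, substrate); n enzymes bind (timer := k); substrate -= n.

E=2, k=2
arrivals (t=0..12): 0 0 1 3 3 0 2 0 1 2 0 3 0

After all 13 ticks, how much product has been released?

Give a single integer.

Answer: 9

Derivation:
t=0: arr=0 -> substrate=0 bound=0 product=0
t=1: arr=0 -> substrate=0 bound=0 product=0
t=2: arr=1 -> substrate=0 bound=1 product=0
t=3: arr=3 -> substrate=2 bound=2 product=0
t=4: arr=3 -> substrate=4 bound=2 product=1
t=5: arr=0 -> substrate=3 bound=2 product=2
t=6: arr=2 -> substrate=4 bound=2 product=3
t=7: arr=0 -> substrate=3 bound=2 product=4
t=8: arr=1 -> substrate=3 bound=2 product=5
t=9: arr=2 -> substrate=4 bound=2 product=6
t=10: arr=0 -> substrate=3 bound=2 product=7
t=11: arr=3 -> substrate=5 bound=2 product=8
t=12: arr=0 -> substrate=4 bound=2 product=9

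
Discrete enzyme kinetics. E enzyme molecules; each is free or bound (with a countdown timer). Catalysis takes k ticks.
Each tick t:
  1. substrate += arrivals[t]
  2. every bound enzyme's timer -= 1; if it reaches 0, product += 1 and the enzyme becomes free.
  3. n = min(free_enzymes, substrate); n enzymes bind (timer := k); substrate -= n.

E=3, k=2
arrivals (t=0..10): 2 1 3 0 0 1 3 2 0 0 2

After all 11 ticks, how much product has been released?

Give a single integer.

Answer: 12

Derivation:
t=0: arr=2 -> substrate=0 bound=2 product=0
t=1: arr=1 -> substrate=0 bound=3 product=0
t=2: arr=3 -> substrate=1 bound=3 product=2
t=3: arr=0 -> substrate=0 bound=3 product=3
t=4: arr=0 -> substrate=0 bound=1 product=5
t=5: arr=1 -> substrate=0 bound=1 product=6
t=6: arr=3 -> substrate=1 bound=3 product=6
t=7: arr=2 -> substrate=2 bound=3 product=7
t=8: arr=0 -> substrate=0 bound=3 product=9
t=9: arr=0 -> substrate=0 bound=2 product=10
t=10: arr=2 -> substrate=0 bound=2 product=12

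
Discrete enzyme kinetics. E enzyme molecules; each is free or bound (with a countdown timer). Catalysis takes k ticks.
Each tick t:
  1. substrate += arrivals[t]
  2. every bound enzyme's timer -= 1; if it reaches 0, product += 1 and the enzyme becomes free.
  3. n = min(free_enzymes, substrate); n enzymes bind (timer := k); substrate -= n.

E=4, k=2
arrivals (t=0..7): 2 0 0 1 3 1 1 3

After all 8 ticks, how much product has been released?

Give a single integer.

Answer: 7

Derivation:
t=0: arr=2 -> substrate=0 bound=2 product=0
t=1: arr=0 -> substrate=0 bound=2 product=0
t=2: arr=0 -> substrate=0 bound=0 product=2
t=3: arr=1 -> substrate=0 bound=1 product=2
t=4: arr=3 -> substrate=0 bound=4 product=2
t=5: arr=1 -> substrate=0 bound=4 product=3
t=6: arr=1 -> substrate=0 bound=2 product=6
t=7: arr=3 -> substrate=0 bound=4 product=7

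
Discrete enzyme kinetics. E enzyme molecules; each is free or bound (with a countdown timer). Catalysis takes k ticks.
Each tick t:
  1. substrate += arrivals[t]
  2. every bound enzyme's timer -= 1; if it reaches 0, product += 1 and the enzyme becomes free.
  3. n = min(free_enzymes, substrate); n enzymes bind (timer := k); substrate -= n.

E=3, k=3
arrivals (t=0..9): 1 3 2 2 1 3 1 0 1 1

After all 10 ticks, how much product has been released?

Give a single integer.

t=0: arr=1 -> substrate=0 bound=1 product=0
t=1: arr=3 -> substrate=1 bound=3 product=0
t=2: arr=2 -> substrate=3 bound=3 product=0
t=3: arr=2 -> substrate=4 bound=3 product=1
t=4: arr=1 -> substrate=3 bound=3 product=3
t=5: arr=3 -> substrate=6 bound=3 product=3
t=6: arr=1 -> substrate=6 bound=3 product=4
t=7: arr=0 -> substrate=4 bound=3 product=6
t=8: arr=1 -> substrate=5 bound=3 product=6
t=9: arr=1 -> substrate=5 bound=3 product=7

Answer: 7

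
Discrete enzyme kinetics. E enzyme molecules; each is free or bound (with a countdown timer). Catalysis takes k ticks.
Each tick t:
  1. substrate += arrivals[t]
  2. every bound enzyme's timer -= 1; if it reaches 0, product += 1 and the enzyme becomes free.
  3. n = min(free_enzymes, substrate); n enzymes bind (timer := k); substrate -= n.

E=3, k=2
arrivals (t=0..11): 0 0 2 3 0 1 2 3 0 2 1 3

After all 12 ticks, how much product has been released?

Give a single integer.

t=0: arr=0 -> substrate=0 bound=0 product=0
t=1: arr=0 -> substrate=0 bound=0 product=0
t=2: arr=2 -> substrate=0 bound=2 product=0
t=3: arr=3 -> substrate=2 bound=3 product=0
t=4: arr=0 -> substrate=0 bound=3 product=2
t=5: arr=1 -> substrate=0 bound=3 product=3
t=6: arr=2 -> substrate=0 bound=3 product=5
t=7: arr=3 -> substrate=2 bound=3 product=6
t=8: arr=0 -> substrate=0 bound=3 product=8
t=9: arr=2 -> substrate=1 bound=3 product=9
t=10: arr=1 -> substrate=0 bound=3 product=11
t=11: arr=3 -> substrate=2 bound=3 product=12

Answer: 12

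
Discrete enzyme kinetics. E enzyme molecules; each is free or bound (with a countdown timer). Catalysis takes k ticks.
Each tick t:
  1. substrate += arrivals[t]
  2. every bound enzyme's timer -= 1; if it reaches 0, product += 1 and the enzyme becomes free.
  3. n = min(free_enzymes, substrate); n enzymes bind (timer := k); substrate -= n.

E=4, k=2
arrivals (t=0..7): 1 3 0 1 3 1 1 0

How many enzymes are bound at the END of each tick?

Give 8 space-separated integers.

t=0: arr=1 -> substrate=0 bound=1 product=0
t=1: arr=3 -> substrate=0 bound=4 product=0
t=2: arr=0 -> substrate=0 bound=3 product=1
t=3: arr=1 -> substrate=0 bound=1 product=4
t=4: arr=3 -> substrate=0 bound=4 product=4
t=5: arr=1 -> substrate=0 bound=4 product=5
t=6: arr=1 -> substrate=0 bound=2 product=8
t=7: arr=0 -> substrate=0 bound=1 product=9

Answer: 1 4 3 1 4 4 2 1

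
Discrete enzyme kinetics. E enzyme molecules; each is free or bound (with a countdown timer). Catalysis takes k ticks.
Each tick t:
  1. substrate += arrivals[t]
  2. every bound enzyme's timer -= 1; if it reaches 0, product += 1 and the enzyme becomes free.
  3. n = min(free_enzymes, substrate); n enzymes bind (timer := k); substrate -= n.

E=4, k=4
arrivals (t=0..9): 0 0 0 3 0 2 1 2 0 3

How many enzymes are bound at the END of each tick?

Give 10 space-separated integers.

Answer: 0 0 0 3 3 4 4 4 4 4

Derivation:
t=0: arr=0 -> substrate=0 bound=0 product=0
t=1: arr=0 -> substrate=0 bound=0 product=0
t=2: arr=0 -> substrate=0 bound=0 product=0
t=3: arr=3 -> substrate=0 bound=3 product=0
t=4: arr=0 -> substrate=0 bound=3 product=0
t=5: arr=2 -> substrate=1 bound=4 product=0
t=6: arr=1 -> substrate=2 bound=4 product=0
t=7: arr=2 -> substrate=1 bound=4 product=3
t=8: arr=0 -> substrate=1 bound=4 product=3
t=9: arr=3 -> substrate=3 bound=4 product=4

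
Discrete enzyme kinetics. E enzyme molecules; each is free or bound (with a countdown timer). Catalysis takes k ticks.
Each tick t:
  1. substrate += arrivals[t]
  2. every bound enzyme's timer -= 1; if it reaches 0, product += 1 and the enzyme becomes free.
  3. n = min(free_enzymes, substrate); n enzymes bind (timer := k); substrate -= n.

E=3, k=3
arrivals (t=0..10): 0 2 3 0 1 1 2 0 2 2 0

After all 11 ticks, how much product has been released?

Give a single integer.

Answer: 8

Derivation:
t=0: arr=0 -> substrate=0 bound=0 product=0
t=1: arr=2 -> substrate=0 bound=2 product=0
t=2: arr=3 -> substrate=2 bound=3 product=0
t=3: arr=0 -> substrate=2 bound=3 product=0
t=4: arr=1 -> substrate=1 bound=3 product=2
t=5: arr=1 -> substrate=1 bound=3 product=3
t=6: arr=2 -> substrate=3 bound=3 product=3
t=7: arr=0 -> substrate=1 bound=3 product=5
t=8: arr=2 -> substrate=2 bound=3 product=6
t=9: arr=2 -> substrate=4 bound=3 product=6
t=10: arr=0 -> substrate=2 bound=3 product=8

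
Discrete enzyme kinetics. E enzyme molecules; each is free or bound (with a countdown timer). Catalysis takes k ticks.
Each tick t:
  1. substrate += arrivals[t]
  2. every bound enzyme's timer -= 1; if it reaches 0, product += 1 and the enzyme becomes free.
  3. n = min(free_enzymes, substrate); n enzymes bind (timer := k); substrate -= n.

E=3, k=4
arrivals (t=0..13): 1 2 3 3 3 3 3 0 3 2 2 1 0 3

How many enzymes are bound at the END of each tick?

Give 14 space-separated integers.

Answer: 1 3 3 3 3 3 3 3 3 3 3 3 3 3

Derivation:
t=0: arr=1 -> substrate=0 bound=1 product=0
t=1: arr=2 -> substrate=0 bound=3 product=0
t=2: arr=3 -> substrate=3 bound=3 product=0
t=3: arr=3 -> substrate=6 bound=3 product=0
t=4: arr=3 -> substrate=8 bound=3 product=1
t=5: arr=3 -> substrate=9 bound=3 product=3
t=6: arr=3 -> substrate=12 bound=3 product=3
t=7: arr=0 -> substrate=12 bound=3 product=3
t=8: arr=3 -> substrate=14 bound=3 product=4
t=9: arr=2 -> substrate=14 bound=3 product=6
t=10: arr=2 -> substrate=16 bound=3 product=6
t=11: arr=1 -> substrate=17 bound=3 product=6
t=12: arr=0 -> substrate=16 bound=3 product=7
t=13: arr=3 -> substrate=17 bound=3 product=9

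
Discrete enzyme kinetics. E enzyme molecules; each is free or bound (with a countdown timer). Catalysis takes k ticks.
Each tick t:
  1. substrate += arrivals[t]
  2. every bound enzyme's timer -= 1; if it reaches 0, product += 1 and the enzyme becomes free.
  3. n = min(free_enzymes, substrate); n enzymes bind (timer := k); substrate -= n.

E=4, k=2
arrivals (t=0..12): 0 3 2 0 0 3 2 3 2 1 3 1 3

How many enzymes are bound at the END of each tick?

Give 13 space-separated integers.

Answer: 0 3 4 2 1 3 4 4 4 4 4 4 4

Derivation:
t=0: arr=0 -> substrate=0 bound=0 product=0
t=1: arr=3 -> substrate=0 bound=3 product=0
t=2: arr=2 -> substrate=1 bound=4 product=0
t=3: arr=0 -> substrate=0 bound=2 product=3
t=4: arr=0 -> substrate=0 bound=1 product=4
t=5: arr=3 -> substrate=0 bound=3 product=5
t=6: arr=2 -> substrate=1 bound=4 product=5
t=7: arr=3 -> substrate=1 bound=4 product=8
t=8: arr=2 -> substrate=2 bound=4 product=9
t=9: arr=1 -> substrate=0 bound=4 product=12
t=10: arr=3 -> substrate=2 bound=4 product=13
t=11: arr=1 -> substrate=0 bound=4 product=16
t=12: arr=3 -> substrate=2 bound=4 product=17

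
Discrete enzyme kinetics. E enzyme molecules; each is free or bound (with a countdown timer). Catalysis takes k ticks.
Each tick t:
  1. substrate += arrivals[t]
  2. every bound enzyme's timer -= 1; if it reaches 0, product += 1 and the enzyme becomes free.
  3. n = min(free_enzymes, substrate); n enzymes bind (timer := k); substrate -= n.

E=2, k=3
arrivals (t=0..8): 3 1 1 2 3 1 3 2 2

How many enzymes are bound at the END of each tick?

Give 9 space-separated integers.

t=0: arr=3 -> substrate=1 bound=2 product=0
t=1: arr=1 -> substrate=2 bound=2 product=0
t=2: arr=1 -> substrate=3 bound=2 product=0
t=3: arr=2 -> substrate=3 bound=2 product=2
t=4: arr=3 -> substrate=6 bound=2 product=2
t=5: arr=1 -> substrate=7 bound=2 product=2
t=6: arr=3 -> substrate=8 bound=2 product=4
t=7: arr=2 -> substrate=10 bound=2 product=4
t=8: arr=2 -> substrate=12 bound=2 product=4

Answer: 2 2 2 2 2 2 2 2 2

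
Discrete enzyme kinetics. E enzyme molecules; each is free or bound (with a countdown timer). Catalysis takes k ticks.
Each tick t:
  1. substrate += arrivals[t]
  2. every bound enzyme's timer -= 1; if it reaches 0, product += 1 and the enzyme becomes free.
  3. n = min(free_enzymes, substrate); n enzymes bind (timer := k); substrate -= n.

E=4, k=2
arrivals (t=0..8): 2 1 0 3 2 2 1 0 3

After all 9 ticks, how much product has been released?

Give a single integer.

t=0: arr=2 -> substrate=0 bound=2 product=0
t=1: arr=1 -> substrate=0 bound=3 product=0
t=2: arr=0 -> substrate=0 bound=1 product=2
t=3: arr=3 -> substrate=0 bound=3 product=3
t=4: arr=2 -> substrate=1 bound=4 product=3
t=5: arr=2 -> substrate=0 bound=4 product=6
t=6: arr=1 -> substrate=0 bound=4 product=7
t=7: arr=0 -> substrate=0 bound=1 product=10
t=8: arr=3 -> substrate=0 bound=3 product=11

Answer: 11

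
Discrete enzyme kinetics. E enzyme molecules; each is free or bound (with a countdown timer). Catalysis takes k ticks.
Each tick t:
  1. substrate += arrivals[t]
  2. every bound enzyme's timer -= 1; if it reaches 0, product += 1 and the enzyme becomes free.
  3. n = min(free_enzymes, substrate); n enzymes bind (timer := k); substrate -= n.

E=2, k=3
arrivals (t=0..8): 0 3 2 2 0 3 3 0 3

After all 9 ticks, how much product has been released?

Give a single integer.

Answer: 4

Derivation:
t=0: arr=0 -> substrate=0 bound=0 product=0
t=1: arr=3 -> substrate=1 bound=2 product=0
t=2: arr=2 -> substrate=3 bound=2 product=0
t=3: arr=2 -> substrate=5 bound=2 product=0
t=4: arr=0 -> substrate=3 bound=2 product=2
t=5: arr=3 -> substrate=6 bound=2 product=2
t=6: arr=3 -> substrate=9 bound=2 product=2
t=7: arr=0 -> substrate=7 bound=2 product=4
t=8: arr=3 -> substrate=10 bound=2 product=4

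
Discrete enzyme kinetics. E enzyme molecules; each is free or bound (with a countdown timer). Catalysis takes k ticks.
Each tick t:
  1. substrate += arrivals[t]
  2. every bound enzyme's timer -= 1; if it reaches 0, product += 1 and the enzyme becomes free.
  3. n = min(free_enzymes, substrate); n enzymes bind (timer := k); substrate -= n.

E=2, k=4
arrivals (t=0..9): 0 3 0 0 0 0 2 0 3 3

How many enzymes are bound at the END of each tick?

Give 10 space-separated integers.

t=0: arr=0 -> substrate=0 bound=0 product=0
t=1: arr=3 -> substrate=1 bound=2 product=0
t=2: arr=0 -> substrate=1 bound=2 product=0
t=3: arr=0 -> substrate=1 bound=2 product=0
t=4: arr=0 -> substrate=1 bound=2 product=0
t=5: arr=0 -> substrate=0 bound=1 product=2
t=6: arr=2 -> substrate=1 bound=2 product=2
t=7: arr=0 -> substrate=1 bound=2 product=2
t=8: arr=3 -> substrate=4 bound=2 product=2
t=9: arr=3 -> substrate=6 bound=2 product=3

Answer: 0 2 2 2 2 1 2 2 2 2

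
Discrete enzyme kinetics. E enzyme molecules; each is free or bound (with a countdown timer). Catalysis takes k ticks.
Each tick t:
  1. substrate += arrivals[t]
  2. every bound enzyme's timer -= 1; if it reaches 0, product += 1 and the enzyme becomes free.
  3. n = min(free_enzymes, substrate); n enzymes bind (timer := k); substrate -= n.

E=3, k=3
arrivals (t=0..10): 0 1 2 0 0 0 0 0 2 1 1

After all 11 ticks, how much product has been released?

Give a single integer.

t=0: arr=0 -> substrate=0 bound=0 product=0
t=1: arr=1 -> substrate=0 bound=1 product=0
t=2: arr=2 -> substrate=0 bound=3 product=0
t=3: arr=0 -> substrate=0 bound=3 product=0
t=4: arr=0 -> substrate=0 bound=2 product=1
t=5: arr=0 -> substrate=0 bound=0 product=3
t=6: arr=0 -> substrate=0 bound=0 product=3
t=7: arr=0 -> substrate=0 bound=0 product=3
t=8: arr=2 -> substrate=0 bound=2 product=3
t=9: arr=1 -> substrate=0 bound=3 product=3
t=10: arr=1 -> substrate=1 bound=3 product=3

Answer: 3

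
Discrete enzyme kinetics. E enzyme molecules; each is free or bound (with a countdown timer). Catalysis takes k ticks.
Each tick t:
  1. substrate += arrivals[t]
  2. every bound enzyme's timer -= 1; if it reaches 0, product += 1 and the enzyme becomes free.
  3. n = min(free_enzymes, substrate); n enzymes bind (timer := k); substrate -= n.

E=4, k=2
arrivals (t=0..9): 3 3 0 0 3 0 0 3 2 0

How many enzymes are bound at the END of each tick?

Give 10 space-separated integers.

t=0: arr=3 -> substrate=0 bound=3 product=0
t=1: arr=3 -> substrate=2 bound=4 product=0
t=2: arr=0 -> substrate=0 bound=3 product=3
t=3: arr=0 -> substrate=0 bound=2 product=4
t=4: arr=3 -> substrate=0 bound=3 product=6
t=5: arr=0 -> substrate=0 bound=3 product=6
t=6: arr=0 -> substrate=0 bound=0 product=9
t=7: arr=3 -> substrate=0 bound=3 product=9
t=8: arr=2 -> substrate=1 bound=4 product=9
t=9: arr=0 -> substrate=0 bound=2 product=12

Answer: 3 4 3 2 3 3 0 3 4 2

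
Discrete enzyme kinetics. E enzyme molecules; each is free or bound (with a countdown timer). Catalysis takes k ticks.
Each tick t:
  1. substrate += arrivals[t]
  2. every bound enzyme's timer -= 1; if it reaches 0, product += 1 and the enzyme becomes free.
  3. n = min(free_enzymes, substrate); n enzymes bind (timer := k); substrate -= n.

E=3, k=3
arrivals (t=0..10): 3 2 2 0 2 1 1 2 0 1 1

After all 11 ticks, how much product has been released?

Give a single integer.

t=0: arr=3 -> substrate=0 bound=3 product=0
t=1: arr=2 -> substrate=2 bound=3 product=0
t=2: arr=2 -> substrate=4 bound=3 product=0
t=3: arr=0 -> substrate=1 bound=3 product=3
t=4: arr=2 -> substrate=3 bound=3 product=3
t=5: arr=1 -> substrate=4 bound=3 product=3
t=6: arr=1 -> substrate=2 bound=3 product=6
t=7: arr=2 -> substrate=4 bound=3 product=6
t=8: arr=0 -> substrate=4 bound=3 product=6
t=9: arr=1 -> substrate=2 bound=3 product=9
t=10: arr=1 -> substrate=3 bound=3 product=9

Answer: 9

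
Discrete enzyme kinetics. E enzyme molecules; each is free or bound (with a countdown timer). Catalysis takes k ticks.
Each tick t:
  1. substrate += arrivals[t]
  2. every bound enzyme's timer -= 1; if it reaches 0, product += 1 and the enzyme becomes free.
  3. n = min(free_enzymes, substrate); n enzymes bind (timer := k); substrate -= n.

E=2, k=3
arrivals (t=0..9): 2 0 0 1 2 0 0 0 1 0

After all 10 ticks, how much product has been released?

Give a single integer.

Answer: 5

Derivation:
t=0: arr=2 -> substrate=0 bound=2 product=0
t=1: arr=0 -> substrate=0 bound=2 product=0
t=2: arr=0 -> substrate=0 bound=2 product=0
t=3: arr=1 -> substrate=0 bound=1 product=2
t=4: arr=2 -> substrate=1 bound=2 product=2
t=5: arr=0 -> substrate=1 bound=2 product=2
t=6: arr=0 -> substrate=0 bound=2 product=3
t=7: arr=0 -> substrate=0 bound=1 product=4
t=8: arr=1 -> substrate=0 bound=2 product=4
t=9: arr=0 -> substrate=0 bound=1 product=5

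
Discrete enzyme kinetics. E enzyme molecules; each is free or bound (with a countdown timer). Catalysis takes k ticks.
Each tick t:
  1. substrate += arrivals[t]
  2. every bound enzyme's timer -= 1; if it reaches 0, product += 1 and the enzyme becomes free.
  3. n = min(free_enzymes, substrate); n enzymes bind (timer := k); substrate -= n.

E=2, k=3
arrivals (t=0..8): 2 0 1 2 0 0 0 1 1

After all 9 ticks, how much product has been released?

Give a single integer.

t=0: arr=2 -> substrate=0 bound=2 product=0
t=1: arr=0 -> substrate=0 bound=2 product=0
t=2: arr=1 -> substrate=1 bound=2 product=0
t=3: arr=2 -> substrate=1 bound=2 product=2
t=4: arr=0 -> substrate=1 bound=2 product=2
t=5: arr=0 -> substrate=1 bound=2 product=2
t=6: arr=0 -> substrate=0 bound=1 product=4
t=7: arr=1 -> substrate=0 bound=2 product=4
t=8: arr=1 -> substrate=1 bound=2 product=4

Answer: 4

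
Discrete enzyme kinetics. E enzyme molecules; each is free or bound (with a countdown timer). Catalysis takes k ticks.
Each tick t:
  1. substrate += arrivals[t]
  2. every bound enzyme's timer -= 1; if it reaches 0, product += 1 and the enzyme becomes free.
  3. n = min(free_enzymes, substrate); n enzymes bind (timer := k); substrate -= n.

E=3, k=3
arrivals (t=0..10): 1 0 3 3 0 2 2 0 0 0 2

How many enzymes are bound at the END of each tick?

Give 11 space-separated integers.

t=0: arr=1 -> substrate=0 bound=1 product=0
t=1: arr=0 -> substrate=0 bound=1 product=0
t=2: arr=3 -> substrate=1 bound=3 product=0
t=3: arr=3 -> substrate=3 bound=3 product=1
t=4: arr=0 -> substrate=3 bound=3 product=1
t=5: arr=2 -> substrate=3 bound=3 product=3
t=6: arr=2 -> substrate=4 bound=3 product=4
t=7: arr=0 -> substrate=4 bound=3 product=4
t=8: arr=0 -> substrate=2 bound=3 product=6
t=9: arr=0 -> substrate=1 bound=3 product=7
t=10: arr=2 -> substrate=3 bound=3 product=7

Answer: 1 1 3 3 3 3 3 3 3 3 3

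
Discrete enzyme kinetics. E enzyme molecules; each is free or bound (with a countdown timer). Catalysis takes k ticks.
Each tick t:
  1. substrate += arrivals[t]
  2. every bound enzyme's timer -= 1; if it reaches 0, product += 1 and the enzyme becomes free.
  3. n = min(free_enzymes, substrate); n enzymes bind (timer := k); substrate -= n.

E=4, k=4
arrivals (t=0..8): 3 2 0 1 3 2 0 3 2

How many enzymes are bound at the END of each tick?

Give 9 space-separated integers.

t=0: arr=3 -> substrate=0 bound=3 product=0
t=1: arr=2 -> substrate=1 bound=4 product=0
t=2: arr=0 -> substrate=1 bound=4 product=0
t=3: arr=1 -> substrate=2 bound=4 product=0
t=4: arr=3 -> substrate=2 bound=4 product=3
t=5: arr=2 -> substrate=3 bound=4 product=4
t=6: arr=0 -> substrate=3 bound=4 product=4
t=7: arr=3 -> substrate=6 bound=4 product=4
t=8: arr=2 -> substrate=5 bound=4 product=7

Answer: 3 4 4 4 4 4 4 4 4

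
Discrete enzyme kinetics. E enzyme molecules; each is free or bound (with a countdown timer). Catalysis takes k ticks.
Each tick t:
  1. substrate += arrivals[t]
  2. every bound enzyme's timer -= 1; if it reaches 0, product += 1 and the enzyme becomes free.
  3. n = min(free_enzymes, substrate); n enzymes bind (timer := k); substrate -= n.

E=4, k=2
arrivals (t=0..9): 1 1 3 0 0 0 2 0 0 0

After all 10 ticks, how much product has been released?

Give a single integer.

t=0: arr=1 -> substrate=0 bound=1 product=0
t=1: arr=1 -> substrate=0 bound=2 product=0
t=2: arr=3 -> substrate=0 bound=4 product=1
t=3: arr=0 -> substrate=0 bound=3 product=2
t=4: arr=0 -> substrate=0 bound=0 product=5
t=5: arr=0 -> substrate=0 bound=0 product=5
t=6: arr=2 -> substrate=0 bound=2 product=5
t=7: arr=0 -> substrate=0 bound=2 product=5
t=8: arr=0 -> substrate=0 bound=0 product=7
t=9: arr=0 -> substrate=0 bound=0 product=7

Answer: 7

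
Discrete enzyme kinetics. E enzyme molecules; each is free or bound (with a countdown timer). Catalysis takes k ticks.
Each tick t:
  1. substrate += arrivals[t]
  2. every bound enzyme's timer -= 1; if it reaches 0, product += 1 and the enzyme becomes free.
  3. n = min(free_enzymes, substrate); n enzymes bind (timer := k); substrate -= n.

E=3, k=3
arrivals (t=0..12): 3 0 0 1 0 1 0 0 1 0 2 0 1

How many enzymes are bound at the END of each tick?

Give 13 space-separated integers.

Answer: 3 3 3 1 1 2 1 1 1 1 3 2 3

Derivation:
t=0: arr=3 -> substrate=0 bound=3 product=0
t=1: arr=0 -> substrate=0 bound=3 product=0
t=2: arr=0 -> substrate=0 bound=3 product=0
t=3: arr=1 -> substrate=0 bound=1 product=3
t=4: arr=0 -> substrate=0 bound=1 product=3
t=5: arr=1 -> substrate=0 bound=2 product=3
t=6: arr=0 -> substrate=0 bound=1 product=4
t=7: arr=0 -> substrate=0 bound=1 product=4
t=8: arr=1 -> substrate=0 bound=1 product=5
t=9: arr=0 -> substrate=0 bound=1 product=5
t=10: arr=2 -> substrate=0 bound=3 product=5
t=11: arr=0 -> substrate=0 bound=2 product=6
t=12: arr=1 -> substrate=0 bound=3 product=6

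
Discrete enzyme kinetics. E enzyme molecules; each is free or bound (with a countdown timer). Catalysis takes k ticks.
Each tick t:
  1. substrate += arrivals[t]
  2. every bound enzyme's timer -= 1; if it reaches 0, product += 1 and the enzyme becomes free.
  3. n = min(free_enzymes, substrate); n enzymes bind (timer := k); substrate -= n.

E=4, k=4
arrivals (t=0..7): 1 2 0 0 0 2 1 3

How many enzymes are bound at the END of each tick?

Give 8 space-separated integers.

t=0: arr=1 -> substrate=0 bound=1 product=0
t=1: arr=2 -> substrate=0 bound=3 product=0
t=2: arr=0 -> substrate=0 bound=3 product=0
t=3: arr=0 -> substrate=0 bound=3 product=0
t=4: arr=0 -> substrate=0 bound=2 product=1
t=5: arr=2 -> substrate=0 bound=2 product=3
t=6: arr=1 -> substrate=0 bound=3 product=3
t=7: arr=3 -> substrate=2 bound=4 product=3

Answer: 1 3 3 3 2 2 3 4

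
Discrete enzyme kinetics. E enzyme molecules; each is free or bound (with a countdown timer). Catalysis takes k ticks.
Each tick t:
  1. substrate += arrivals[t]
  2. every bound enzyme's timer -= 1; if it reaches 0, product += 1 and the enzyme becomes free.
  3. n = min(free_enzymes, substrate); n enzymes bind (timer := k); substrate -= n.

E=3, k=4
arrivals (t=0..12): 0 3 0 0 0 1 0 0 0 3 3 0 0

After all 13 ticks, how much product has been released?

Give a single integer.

Answer: 4

Derivation:
t=0: arr=0 -> substrate=0 bound=0 product=0
t=1: arr=3 -> substrate=0 bound=3 product=0
t=2: arr=0 -> substrate=0 bound=3 product=0
t=3: arr=0 -> substrate=0 bound=3 product=0
t=4: arr=0 -> substrate=0 bound=3 product=0
t=5: arr=1 -> substrate=0 bound=1 product=3
t=6: arr=0 -> substrate=0 bound=1 product=3
t=7: arr=0 -> substrate=0 bound=1 product=3
t=8: arr=0 -> substrate=0 bound=1 product=3
t=9: arr=3 -> substrate=0 bound=3 product=4
t=10: arr=3 -> substrate=3 bound=3 product=4
t=11: arr=0 -> substrate=3 bound=3 product=4
t=12: arr=0 -> substrate=3 bound=3 product=4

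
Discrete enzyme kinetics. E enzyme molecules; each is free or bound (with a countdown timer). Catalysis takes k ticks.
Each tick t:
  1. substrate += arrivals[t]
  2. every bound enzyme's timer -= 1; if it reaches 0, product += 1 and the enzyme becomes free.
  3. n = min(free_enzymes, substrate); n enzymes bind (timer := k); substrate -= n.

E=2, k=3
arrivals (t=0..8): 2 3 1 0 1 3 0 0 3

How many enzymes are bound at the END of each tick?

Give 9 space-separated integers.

Answer: 2 2 2 2 2 2 2 2 2

Derivation:
t=0: arr=2 -> substrate=0 bound=2 product=0
t=1: arr=3 -> substrate=3 bound=2 product=0
t=2: arr=1 -> substrate=4 bound=2 product=0
t=3: arr=0 -> substrate=2 bound=2 product=2
t=4: arr=1 -> substrate=3 bound=2 product=2
t=5: arr=3 -> substrate=6 bound=2 product=2
t=6: arr=0 -> substrate=4 bound=2 product=4
t=7: arr=0 -> substrate=4 bound=2 product=4
t=8: arr=3 -> substrate=7 bound=2 product=4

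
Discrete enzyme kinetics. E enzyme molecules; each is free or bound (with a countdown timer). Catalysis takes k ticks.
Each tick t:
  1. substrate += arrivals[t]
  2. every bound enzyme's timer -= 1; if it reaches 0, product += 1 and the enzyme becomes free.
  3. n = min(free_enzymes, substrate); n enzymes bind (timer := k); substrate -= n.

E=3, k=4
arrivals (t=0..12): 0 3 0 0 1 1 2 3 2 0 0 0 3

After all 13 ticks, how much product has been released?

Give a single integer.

Answer: 6

Derivation:
t=0: arr=0 -> substrate=0 bound=0 product=0
t=1: arr=3 -> substrate=0 bound=3 product=0
t=2: arr=0 -> substrate=0 bound=3 product=0
t=3: arr=0 -> substrate=0 bound=3 product=0
t=4: arr=1 -> substrate=1 bound=3 product=0
t=5: arr=1 -> substrate=0 bound=2 product=3
t=6: arr=2 -> substrate=1 bound=3 product=3
t=7: arr=3 -> substrate=4 bound=3 product=3
t=8: arr=2 -> substrate=6 bound=3 product=3
t=9: arr=0 -> substrate=4 bound=3 product=5
t=10: arr=0 -> substrate=3 bound=3 product=6
t=11: arr=0 -> substrate=3 bound=3 product=6
t=12: arr=3 -> substrate=6 bound=3 product=6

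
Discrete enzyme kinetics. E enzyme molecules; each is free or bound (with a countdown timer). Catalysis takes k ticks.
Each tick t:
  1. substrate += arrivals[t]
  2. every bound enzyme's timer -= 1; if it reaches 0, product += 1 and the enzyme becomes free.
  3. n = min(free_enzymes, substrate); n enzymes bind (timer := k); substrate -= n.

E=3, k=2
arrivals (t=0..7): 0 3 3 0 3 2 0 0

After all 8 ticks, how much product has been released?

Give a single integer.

Answer: 9

Derivation:
t=0: arr=0 -> substrate=0 bound=0 product=0
t=1: arr=3 -> substrate=0 bound=3 product=0
t=2: arr=3 -> substrate=3 bound=3 product=0
t=3: arr=0 -> substrate=0 bound=3 product=3
t=4: arr=3 -> substrate=3 bound=3 product=3
t=5: arr=2 -> substrate=2 bound=3 product=6
t=6: arr=0 -> substrate=2 bound=3 product=6
t=7: arr=0 -> substrate=0 bound=2 product=9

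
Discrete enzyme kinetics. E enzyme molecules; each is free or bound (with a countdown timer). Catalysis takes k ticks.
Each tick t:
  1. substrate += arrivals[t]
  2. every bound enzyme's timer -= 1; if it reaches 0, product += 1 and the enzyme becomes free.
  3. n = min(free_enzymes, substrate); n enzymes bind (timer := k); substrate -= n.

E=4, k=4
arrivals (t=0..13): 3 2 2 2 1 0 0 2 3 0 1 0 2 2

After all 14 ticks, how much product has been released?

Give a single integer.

Answer: 12

Derivation:
t=0: arr=3 -> substrate=0 bound=3 product=0
t=1: arr=2 -> substrate=1 bound=4 product=0
t=2: arr=2 -> substrate=3 bound=4 product=0
t=3: arr=2 -> substrate=5 bound=4 product=0
t=4: arr=1 -> substrate=3 bound=4 product=3
t=5: arr=0 -> substrate=2 bound=4 product=4
t=6: arr=0 -> substrate=2 bound=4 product=4
t=7: arr=2 -> substrate=4 bound=4 product=4
t=8: arr=3 -> substrate=4 bound=4 product=7
t=9: arr=0 -> substrate=3 bound=4 product=8
t=10: arr=1 -> substrate=4 bound=4 product=8
t=11: arr=0 -> substrate=4 bound=4 product=8
t=12: arr=2 -> substrate=3 bound=4 product=11
t=13: arr=2 -> substrate=4 bound=4 product=12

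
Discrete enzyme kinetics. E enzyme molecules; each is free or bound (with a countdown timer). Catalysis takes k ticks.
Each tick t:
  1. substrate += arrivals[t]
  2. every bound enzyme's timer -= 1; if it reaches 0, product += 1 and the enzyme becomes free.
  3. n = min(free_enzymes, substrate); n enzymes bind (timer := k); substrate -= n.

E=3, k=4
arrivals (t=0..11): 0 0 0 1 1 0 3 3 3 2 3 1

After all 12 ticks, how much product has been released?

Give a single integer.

Answer: 4

Derivation:
t=0: arr=0 -> substrate=0 bound=0 product=0
t=1: arr=0 -> substrate=0 bound=0 product=0
t=2: arr=0 -> substrate=0 bound=0 product=0
t=3: arr=1 -> substrate=0 bound=1 product=0
t=4: arr=1 -> substrate=0 bound=2 product=0
t=5: arr=0 -> substrate=0 bound=2 product=0
t=6: arr=3 -> substrate=2 bound=3 product=0
t=7: arr=3 -> substrate=4 bound=3 product=1
t=8: arr=3 -> substrate=6 bound=3 product=2
t=9: arr=2 -> substrate=8 bound=3 product=2
t=10: arr=3 -> substrate=10 bound=3 product=3
t=11: arr=1 -> substrate=10 bound=3 product=4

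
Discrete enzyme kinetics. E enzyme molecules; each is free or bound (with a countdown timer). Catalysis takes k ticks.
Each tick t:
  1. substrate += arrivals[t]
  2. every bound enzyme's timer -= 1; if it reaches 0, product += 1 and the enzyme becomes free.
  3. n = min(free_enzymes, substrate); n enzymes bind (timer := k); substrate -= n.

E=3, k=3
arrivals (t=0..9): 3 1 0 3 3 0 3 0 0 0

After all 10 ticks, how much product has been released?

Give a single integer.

t=0: arr=3 -> substrate=0 bound=3 product=0
t=1: arr=1 -> substrate=1 bound=3 product=0
t=2: arr=0 -> substrate=1 bound=3 product=0
t=3: arr=3 -> substrate=1 bound=3 product=3
t=4: arr=3 -> substrate=4 bound=3 product=3
t=5: arr=0 -> substrate=4 bound=3 product=3
t=6: arr=3 -> substrate=4 bound=3 product=6
t=7: arr=0 -> substrate=4 bound=3 product=6
t=8: arr=0 -> substrate=4 bound=3 product=6
t=9: arr=0 -> substrate=1 bound=3 product=9

Answer: 9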